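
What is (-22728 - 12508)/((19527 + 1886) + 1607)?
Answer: -8809/5755 ≈ -1.5307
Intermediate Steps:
(-22728 - 12508)/((19527 + 1886) + 1607) = -35236/(21413 + 1607) = -35236/23020 = -35236*1/23020 = -8809/5755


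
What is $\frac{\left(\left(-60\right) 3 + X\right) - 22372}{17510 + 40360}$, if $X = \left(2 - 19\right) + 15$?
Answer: $- \frac{1253}{3215} \approx -0.38974$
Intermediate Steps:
$X = -2$ ($X = \left(2 - 19\right) + 15 = -17 + 15 = -2$)
$\frac{\left(\left(-60\right) 3 + X\right) - 22372}{17510 + 40360} = \frac{\left(\left(-60\right) 3 - 2\right) - 22372}{17510 + 40360} = \frac{\left(-180 - 2\right) - 22372}{57870} = \left(-182 - 22372\right) \frac{1}{57870} = \left(-22554\right) \frac{1}{57870} = - \frac{1253}{3215}$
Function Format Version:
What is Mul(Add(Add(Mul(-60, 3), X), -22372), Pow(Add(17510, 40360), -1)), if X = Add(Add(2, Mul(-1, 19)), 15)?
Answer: Rational(-1253, 3215) ≈ -0.38974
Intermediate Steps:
X = -2 (X = Add(Add(2, -19), 15) = Add(-17, 15) = -2)
Mul(Add(Add(Mul(-60, 3), X), -22372), Pow(Add(17510, 40360), -1)) = Mul(Add(Add(Mul(-60, 3), -2), -22372), Pow(Add(17510, 40360), -1)) = Mul(Add(Add(-180, -2), -22372), Pow(57870, -1)) = Mul(Add(-182, -22372), Rational(1, 57870)) = Mul(-22554, Rational(1, 57870)) = Rational(-1253, 3215)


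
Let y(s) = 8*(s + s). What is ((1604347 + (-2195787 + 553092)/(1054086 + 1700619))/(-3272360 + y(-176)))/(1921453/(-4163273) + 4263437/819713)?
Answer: -251373044260230580798351/2432191325905845174084016 ≈ -0.10335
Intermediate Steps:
y(s) = 16*s (y(s) = 8*(2*s) = 16*s)
((1604347 + (-2195787 + 553092)/(1054086 + 1700619))/(-3272360 + y(-176)))/(1921453/(-4163273) + 4263437/819713) = ((1604347 + (-2195787 + 553092)/(1054086 + 1700619))/(-3272360 + 16*(-176)))/(1921453/(-4163273) + 4263437/819713) = ((1604347 - 1642695/2754705)/(-3272360 - 2816))/(1921453*(-1/4163273) + 4263437*(1/819713)) = ((1604347 - 1642695*1/2754705)/(-3275176))/(-1921453/4163273 + 4263437/819713) = ((1604347 - 109513/183647)*(-1/3275176))/(16174812146312/3412689000649) = ((294633403996/183647)*(-1/3275176))*(3412689000649/16174812146312) = -73658350999/150369061718*3412689000649/16174812146312 = -251373044260230580798351/2432191325905845174084016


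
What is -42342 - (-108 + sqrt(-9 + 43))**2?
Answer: -54040 + 216*sqrt(34) ≈ -52781.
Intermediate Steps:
-42342 - (-108 + sqrt(-9 + 43))**2 = -42342 - (-108 + sqrt(34))**2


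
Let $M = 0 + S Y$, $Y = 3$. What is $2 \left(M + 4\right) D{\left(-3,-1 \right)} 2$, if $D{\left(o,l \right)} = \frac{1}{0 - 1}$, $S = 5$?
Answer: $-76$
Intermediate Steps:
$D{\left(o,l \right)} = -1$ ($D{\left(o,l \right)} = \frac{1}{-1} = -1$)
$M = 15$ ($M = 0 + 5 \cdot 3 = 0 + 15 = 15$)
$2 \left(M + 4\right) D{\left(-3,-1 \right)} 2 = 2 \left(15 + 4\right) \left(-1\right) 2 = 2 \cdot 19 \left(-1\right) 2 = 38 \left(-1\right) 2 = \left(-38\right) 2 = -76$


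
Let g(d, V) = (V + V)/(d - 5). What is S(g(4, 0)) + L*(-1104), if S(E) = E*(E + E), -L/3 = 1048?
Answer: 3470976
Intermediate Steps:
L = -3144 (L = -3*1048 = -3144)
g(d, V) = 2*V/(-5 + d) (g(d, V) = (2*V)/(-5 + d) = 2*V/(-5 + d))
S(E) = 2*E² (S(E) = E*(2*E) = 2*E²)
S(g(4, 0)) + L*(-1104) = 2*(2*0/(-5 + 4))² - 3144*(-1104) = 2*(2*0/(-1))² + 3470976 = 2*(2*0*(-1))² + 3470976 = 2*0² + 3470976 = 2*0 + 3470976 = 0 + 3470976 = 3470976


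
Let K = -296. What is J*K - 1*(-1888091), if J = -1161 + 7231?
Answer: 91371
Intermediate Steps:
J = 6070
J*K - 1*(-1888091) = 6070*(-296) - 1*(-1888091) = -1796720 + 1888091 = 91371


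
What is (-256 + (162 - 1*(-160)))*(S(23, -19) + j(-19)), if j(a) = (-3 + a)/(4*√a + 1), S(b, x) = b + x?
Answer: 132*(8*√19 + 9*I)/(-I + 4*√19) ≈ 259.24 + 83.005*I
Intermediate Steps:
j(a) = (-3 + a)/(1 + 4*√a)
(-256 + (162 - 1*(-160)))*(S(23, -19) + j(-19)) = (-256 + (162 - 1*(-160)))*((23 - 19) + (-3 - 19)/(1 + 4*√(-19))) = (-256 + (162 + 160))*(4 - 22/(1 + 4*(I*√19))) = (-256 + 322)*(4 - 22/(1 + 4*I*√19)) = 66*(4 - 22/(1 + 4*I*√19)) = 264 - 1452/(1 + 4*I*√19)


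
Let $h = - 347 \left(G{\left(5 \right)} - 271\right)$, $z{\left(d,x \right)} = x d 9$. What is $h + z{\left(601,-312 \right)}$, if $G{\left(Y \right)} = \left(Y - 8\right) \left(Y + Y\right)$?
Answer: $-1583161$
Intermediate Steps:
$G{\left(Y \right)} = 2 Y \left(-8 + Y\right)$ ($G{\left(Y \right)} = \left(-8 + Y\right) 2 Y = 2 Y \left(-8 + Y\right)$)
$z{\left(d,x \right)} = 9 d x$ ($z{\left(d,x \right)} = d x 9 = 9 d x$)
$h = 104447$ ($h = - 347 \left(2 \cdot 5 \left(-8 + 5\right) - 271\right) = - 347 \left(2 \cdot 5 \left(-3\right) - 271\right) = - 347 \left(-30 - 271\right) = \left(-347\right) \left(-301\right) = 104447$)
$h + z{\left(601,-312 \right)} = 104447 + 9 \cdot 601 \left(-312\right) = 104447 - 1687608 = -1583161$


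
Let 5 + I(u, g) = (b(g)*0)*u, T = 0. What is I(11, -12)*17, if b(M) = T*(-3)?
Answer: -85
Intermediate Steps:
b(M) = 0 (b(M) = 0*(-3) = 0)
I(u, g) = -5 (I(u, g) = -5 + (0*0)*u = -5 + 0*u = -5 + 0 = -5)
I(11, -12)*17 = -5*17 = -85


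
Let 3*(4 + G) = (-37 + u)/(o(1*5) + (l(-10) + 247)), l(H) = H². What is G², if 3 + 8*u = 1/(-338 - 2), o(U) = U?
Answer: 14927768140609/916691353600 ≈ 16.284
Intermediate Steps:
u = -1021/2720 (u = -3/8 + 1/(8*(-338 - 2)) = -3/8 + (⅛)/(-340) = -3/8 + (⅛)*(-1/340) = -3/8 - 1/2720 = -1021/2720 ≈ -0.37537)
G = -3863647/957440 (G = -4 + ((-37 - 1021/2720)/(1*5 + ((-10)² + 247)))/3 = -4 + (-101661/(2720*(5 + (100 + 247))))/3 = -4 + (-101661/(2720*(5 + 347)))/3 = -4 + (-101661/2720/352)/3 = -4 + (-101661/2720*1/352)/3 = -4 + (⅓)*(-101661/957440) = -4 - 33887/957440 = -3863647/957440 ≈ -4.0354)
G² = (-3863647/957440)² = 14927768140609/916691353600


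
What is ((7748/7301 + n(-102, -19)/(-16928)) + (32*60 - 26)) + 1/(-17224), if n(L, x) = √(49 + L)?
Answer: 1599386143/843976 - I*√53/16928 ≈ 1895.1 - 0.00043006*I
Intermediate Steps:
((7748/7301 + n(-102, -19)/(-16928)) + (32*60 - 26)) + 1/(-17224) = ((7748/7301 + √(49 - 102)/(-16928)) + (32*60 - 26)) + 1/(-17224) = ((7748*(1/7301) + √(-53)*(-1/16928)) + (1920 - 26)) - 1/17224 = ((52/49 + (I*√53)*(-1/16928)) + 1894) - 1/17224 = ((52/49 - I*√53/16928) + 1894) - 1/17224 = (92858/49 - I*√53/16928) - 1/17224 = 1599386143/843976 - I*√53/16928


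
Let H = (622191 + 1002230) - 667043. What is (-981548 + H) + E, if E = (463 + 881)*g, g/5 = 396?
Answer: 2636950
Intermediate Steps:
g = 1980 (g = 5*396 = 1980)
E = 2661120 (E = (463 + 881)*1980 = 1344*1980 = 2661120)
H = 957378 (H = 1624421 - 667043 = 957378)
(-981548 + H) + E = (-981548 + 957378) + 2661120 = -24170 + 2661120 = 2636950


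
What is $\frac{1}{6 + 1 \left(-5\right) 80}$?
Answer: $- \frac{1}{394} \approx -0.0025381$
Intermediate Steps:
$\frac{1}{6 + 1 \left(-5\right) 80} = \frac{1}{6 - 400} = \frac{1}{-394} = - \frac{1}{394}$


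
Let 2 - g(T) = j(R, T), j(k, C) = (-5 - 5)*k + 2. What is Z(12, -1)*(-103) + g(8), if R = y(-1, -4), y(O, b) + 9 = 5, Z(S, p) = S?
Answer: -1276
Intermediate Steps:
y(O, b) = -4 (y(O, b) = -9 + 5 = -4)
R = -4
j(k, C) = 2 - 10*k (j(k, C) = -10*k + 2 = 2 - 10*k)
g(T) = -40 (g(T) = 2 - (2 - 10*(-4)) = 2 - (2 + 40) = 2 - 1*42 = 2 - 42 = -40)
Z(12, -1)*(-103) + g(8) = 12*(-103) - 40 = -1236 - 40 = -1276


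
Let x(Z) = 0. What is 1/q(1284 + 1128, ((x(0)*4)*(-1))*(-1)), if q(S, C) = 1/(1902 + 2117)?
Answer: 4019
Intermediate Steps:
q(S, C) = 1/4019
1/q(1284 + 1128, ((x(0)*4)*(-1))*(-1)) = 1/(1/4019) = 4019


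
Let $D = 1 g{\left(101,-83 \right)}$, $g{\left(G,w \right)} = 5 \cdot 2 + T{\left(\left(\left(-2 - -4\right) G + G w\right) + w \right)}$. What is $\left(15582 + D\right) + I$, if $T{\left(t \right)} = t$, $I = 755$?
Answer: $8083$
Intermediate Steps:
$g{\left(G,w \right)} = 10 + w + 2 G + G w$ ($g{\left(G,w \right)} = 5 \cdot 2 + \left(\left(\left(-2 - -4\right) G + G w\right) + w\right) = 10 + \left(\left(\left(-2 + 4\right) G + G w\right) + w\right) = 10 + \left(\left(2 G + G w\right) + w\right) = 10 + \left(w + 2 G + G w\right) = 10 + w + 2 G + G w$)
$D = -8254$ ($D = 1 \left(10 - 83 + 2 \cdot 101 + 101 \left(-83\right)\right) = 1 \left(10 - 83 + 202 - 8383\right) = 1 \left(-8254\right) = -8254$)
$\left(15582 + D\right) + I = \left(15582 - 8254\right) + 755 = 7328 + 755 = 8083$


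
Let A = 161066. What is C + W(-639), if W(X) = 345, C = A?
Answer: 161411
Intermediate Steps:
C = 161066
C + W(-639) = 161066 + 345 = 161411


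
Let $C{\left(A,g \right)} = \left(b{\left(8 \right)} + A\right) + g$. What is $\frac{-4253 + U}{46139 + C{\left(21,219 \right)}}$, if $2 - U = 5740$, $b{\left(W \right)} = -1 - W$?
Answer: $- \frac{9991}{46370} \approx -0.21546$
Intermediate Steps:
$U = -5738$ ($U = 2 - 5740 = -5738$)
$C{\left(A,g \right)} = -9 + A + g$ ($C{\left(A,g \right)} = \left(\left(-1 - 8\right) + A\right) + g = \left(-9 + A\right) + g = -9 + A + g$)
$\frac{-4253 + U}{46139 + C{\left(21,219 \right)}} = \frac{-4253 - 5738}{46139 + \left(-9 + 21 + 219\right)} = - \frac{9991}{46139 + 231} = - \frac{9991}{46370}$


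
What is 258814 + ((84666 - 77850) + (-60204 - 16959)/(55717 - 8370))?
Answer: 12576706447/47347 ≈ 2.6563e+5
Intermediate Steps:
258814 + ((84666 - 77850) + (-60204 - 16959)/(55717 - 8370)) = 258814 + (6816 - 77163/47347) = 258814 + 322639989/47347 = 12576706447/47347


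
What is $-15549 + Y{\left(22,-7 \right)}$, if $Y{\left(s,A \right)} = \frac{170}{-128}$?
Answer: $- \frac{995221}{64} \approx -15550.0$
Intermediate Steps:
$Y{\left(s,A \right)} = - \frac{85}{64}$ ($Y{\left(s,A \right)} = 170 \left(- \frac{1}{128}\right) = - \frac{85}{64}$)
$-15549 + Y{\left(22,-7 \right)} = -15549 - \frac{85}{64} = - \frac{995221}{64}$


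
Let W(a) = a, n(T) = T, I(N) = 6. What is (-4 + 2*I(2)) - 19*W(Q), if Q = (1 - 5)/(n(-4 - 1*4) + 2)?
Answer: -14/3 ≈ -4.6667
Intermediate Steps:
Q = ⅔ (Q = (1 - 5)/((-4 - 1*4) + 2) = -4/((-4 - 4) + 2) = -4/(-8 + 2) = -4/(-6) = -4*(-⅙) = ⅔ ≈ 0.66667)
(-4 + 2*I(2)) - 19*W(Q) = (-4 + 2*6) - 19*⅔ = (-4 + 12) - 38/3 = 8 - 38/3 = -14/3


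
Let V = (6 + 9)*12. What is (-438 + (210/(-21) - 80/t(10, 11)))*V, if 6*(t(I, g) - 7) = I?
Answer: -1069920/13 ≈ -82302.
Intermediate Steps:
t(I, g) = 7 + I/6
V = 180 (V = 15*12 = 180)
(-438 + (210/(-21) - 80/t(10, 11)))*V = (-438 + (210/(-21) - 80/(7 + (⅙)*10)))*180 = (-438 + (210*(-1/21) - 80/(7 + 5/3)))*180 = (-438 + (-10 - 80/26/3))*180 = (-438 + (-10 - 80*3/26))*180 = (-438 + (-10 - 120/13))*180 = (-438 - 250/13)*180 = -5944/13*180 = -1069920/13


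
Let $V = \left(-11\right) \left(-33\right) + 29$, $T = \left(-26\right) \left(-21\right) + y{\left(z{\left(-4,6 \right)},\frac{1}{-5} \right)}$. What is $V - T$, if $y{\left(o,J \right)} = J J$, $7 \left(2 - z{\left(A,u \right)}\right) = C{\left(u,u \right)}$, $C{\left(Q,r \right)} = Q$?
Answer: $- \frac{3851}{25} \approx -154.04$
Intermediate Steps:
$z{\left(A,u \right)} = 2 - \frac{u}{7}$
$y{\left(o,J \right)} = J^{2}$
$T = \frac{13651}{25}$ ($T = \left(-26\right) \left(-21\right) + \left(\frac{1}{-5}\right)^{2} = 546 + \left(- \frac{1}{5}\right)^{2} = 546 + \frac{1}{25} = \frac{13651}{25} \approx 546.04$)
$V = 392$ ($V = 363 + 29 = 392$)
$V - T = 392 - \frac{13651}{25} = - \frac{3851}{25}$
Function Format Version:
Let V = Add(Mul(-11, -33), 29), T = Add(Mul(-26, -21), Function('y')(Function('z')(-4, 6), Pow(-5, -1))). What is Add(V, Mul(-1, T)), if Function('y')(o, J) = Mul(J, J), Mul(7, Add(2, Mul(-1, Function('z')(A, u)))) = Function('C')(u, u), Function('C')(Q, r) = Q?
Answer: Rational(-3851, 25) ≈ -154.04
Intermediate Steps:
Function('z')(A, u) = Add(2, Mul(Rational(-1, 7), u))
Function('y')(o, J) = Pow(J, 2)
T = Rational(13651, 25) (T = Add(Mul(-26, -21), Pow(Pow(-5, -1), 2)) = Add(546, Pow(Rational(-1, 5), 2)) = Add(546, Rational(1, 25)) = Rational(13651, 25) ≈ 546.04)
V = 392 (V = Add(363, 29) = 392)
Add(V, Mul(-1, T)) = Add(392, Mul(-1, Rational(13651, 25))) = Add(392, Rational(-13651, 25)) = Rational(-3851, 25)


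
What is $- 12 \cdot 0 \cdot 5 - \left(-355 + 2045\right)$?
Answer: $-1690$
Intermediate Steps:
$- 12 \cdot 0 \cdot 5 - \left(-355 + 2045\right) = \left(-12\right) 0 - 1690 = 0 - 1690 = -1690$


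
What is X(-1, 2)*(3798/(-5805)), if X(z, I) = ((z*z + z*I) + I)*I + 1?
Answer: -422/215 ≈ -1.9628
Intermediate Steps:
X(z, I) = 1 + I*(I + z² + I*z) (X(z, I) = ((z² + I*z) + I)*I + 1 = (I + z² + I*z)*I + 1 = I*(I + z² + I*z) + 1 = 1 + I*(I + z² + I*z))
X(-1, 2)*(3798/(-5805)) = (1 + 2² + 2*(-1)² - 1*2²)*(3798/(-5805)) = (1 + 4 + 2*1 - 1*4)*(3798*(-1/5805)) = (1 + 4 + 2 - 4)*(-422/645) = 3*(-422/645) = -422/215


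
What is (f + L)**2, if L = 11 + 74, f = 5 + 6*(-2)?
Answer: 6084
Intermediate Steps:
f = -7 (f = 5 - 12 = -7)
L = 85
(f + L)**2 = (-7 + 85)**2 = 78**2 = 6084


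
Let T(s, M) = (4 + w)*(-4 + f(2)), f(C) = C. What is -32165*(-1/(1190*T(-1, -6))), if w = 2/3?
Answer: -2757/952 ≈ -2.8960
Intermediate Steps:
w = ⅔ (w = 2*(⅓) = ⅔ ≈ 0.66667)
T(s, M) = -28/3 (T(s, M) = (4 + ⅔)*(-4 + 2) = (14/3)*(-2) = -28/3)
-32165*(-1/(1190*T(-1, -6))) = -32165/((-1190*(-28/3))) = -32165/33320/3 = -32165*3/33320 = -2757/952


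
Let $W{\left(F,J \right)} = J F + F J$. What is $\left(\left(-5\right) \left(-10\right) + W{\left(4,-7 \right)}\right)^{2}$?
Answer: $36$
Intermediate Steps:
$W{\left(F,J \right)} = 2 F J$ ($W{\left(F,J \right)} = F J + F J = 2 F J$)
$\left(\left(-5\right) \left(-10\right) + W{\left(4,-7 \right)}\right)^{2} = \left(\left(-5\right) \left(-10\right) + 2 \cdot 4 \left(-7\right)\right)^{2} = \left(50 - 56\right)^{2} = \left(-6\right)^{2} = 36$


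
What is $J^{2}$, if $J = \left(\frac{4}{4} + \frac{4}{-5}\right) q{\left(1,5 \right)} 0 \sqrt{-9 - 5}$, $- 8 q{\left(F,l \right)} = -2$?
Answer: $0$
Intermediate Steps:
$q{\left(F,l \right)} = \frac{1}{4}$ ($q{\left(F,l \right)} = \left(- \frac{1}{8}\right) \left(-2\right) = \frac{1}{4}$)
$J = 0$ ($J = \left(\frac{4}{4} + \frac{4}{-5}\right) \frac{1}{4} \cdot 0 \sqrt{-9 - 5} = \left(4 \cdot \frac{1}{4} + 4 \left(- \frac{1}{5}\right)\right) \frac{1}{4} \cdot 0 \sqrt{-14} = \left(1 - \frac{4}{5}\right) \frac{1}{4} \cdot 0 i \sqrt{14} = \frac{1}{5} \cdot \frac{1}{4} \cdot 0 i \sqrt{14} = \frac{1}{20} \cdot 0 i \sqrt{14} = 0 i \sqrt{14} = 0$)
$J^{2} = 0^{2} = 0$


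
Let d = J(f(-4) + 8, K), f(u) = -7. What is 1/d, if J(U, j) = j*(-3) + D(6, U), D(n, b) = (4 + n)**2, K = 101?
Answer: -1/203 ≈ -0.0049261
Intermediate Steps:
J(U, j) = 100 - 3*j (J(U, j) = j*(-3) + (4 + 6)**2 = -3*j + 10**2 = -3*j + 100 = 100 - 3*j)
d = -203 (d = 100 - 3*101 = 100 - 303 = -203)
1/d = 1/(-203) = -1/203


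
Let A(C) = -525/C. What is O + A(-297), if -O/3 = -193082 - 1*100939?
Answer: 87324412/99 ≈ 8.8207e+5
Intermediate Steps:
O = 882063 (O = -3*(-193082 - 1*100939) = -3*(-193082 - 100939) = -3*(-294021) = 882063)
O + A(-297) = 882063 - 525/(-297) = 882063 - 525*(-1/297) = 882063 + 175/99 = 87324412/99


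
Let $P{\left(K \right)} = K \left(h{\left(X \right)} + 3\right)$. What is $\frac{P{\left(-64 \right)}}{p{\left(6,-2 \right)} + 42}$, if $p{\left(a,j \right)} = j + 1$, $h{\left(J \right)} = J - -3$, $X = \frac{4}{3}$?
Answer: $- \frac{1408}{123} \approx -11.447$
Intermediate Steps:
$X = \frac{4}{3}$ ($X = 4 \cdot \frac{1}{3} = \frac{4}{3} \approx 1.3333$)
$h{\left(J \right)} = 3 + J$ ($h{\left(J \right)} = J + 3 = 3 + J$)
$p{\left(a,j \right)} = 1 + j$
$P{\left(K \right)} = \frac{22 K}{3}$ ($P{\left(K \right)} = K \left(\left(3 + \frac{4}{3}\right) + 3\right) = K \left(\frac{13}{3} + 3\right) = K \frac{22}{3} = \frac{22 K}{3}$)
$\frac{P{\left(-64 \right)}}{p{\left(6,-2 \right)} + 42} = \frac{\frac{22}{3} \left(-64\right)}{\left(1 - 2\right) + 42} = - \frac{1408}{3 \left(-1 + 42\right)} = - \frac{1408}{3 \cdot 41} = \left(- \frac{1408}{3}\right) \frac{1}{41} = - \frac{1408}{123}$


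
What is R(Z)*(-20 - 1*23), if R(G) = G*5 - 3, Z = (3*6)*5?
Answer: -19221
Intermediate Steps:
Z = 90 (Z = 18*5 = 90)
R(G) = -3 + 5*G (R(G) = 5*G - 3 = -3 + 5*G)
R(Z)*(-20 - 1*23) = (-3 + 5*90)*(-20 - 1*23) = (-3 + 450)*(-20 - 23) = 447*(-43) = -19221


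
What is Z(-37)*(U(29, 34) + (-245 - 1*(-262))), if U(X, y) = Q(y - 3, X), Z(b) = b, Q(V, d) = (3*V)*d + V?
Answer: -101565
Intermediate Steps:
Q(V, d) = V + 3*V*d (Q(V, d) = 3*V*d + V = V + 3*V*d)
U(X, y) = (1 + 3*X)*(-3 + y) (U(X, y) = (y - 3)*(1 + 3*X) = (-3 + y)*(1 + 3*X) = (1 + 3*X)*(-3 + y))
Z(-37)*(U(29, 34) + (-245 - 1*(-262))) = -37*((1 + 3*29)*(-3 + 34) + (-245 - 1*(-262))) = -37*((1 + 87)*31 + (-245 + 262)) = -37*(88*31 + 17) = -37*(2728 + 17) = -37*2745 = -101565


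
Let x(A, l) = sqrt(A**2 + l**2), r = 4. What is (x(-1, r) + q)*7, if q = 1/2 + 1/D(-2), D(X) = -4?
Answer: 7/4 + 7*sqrt(17) ≈ 30.612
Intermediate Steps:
q = 1/4 (q = 1/2 + 1/(-4) = 1*(1/2) + 1*(-1/4) = 1/2 - 1/4 = 1/4 ≈ 0.25000)
(x(-1, r) + q)*7 = (sqrt((-1)**2 + 4**2) + 1/4)*7 = (sqrt(1 + 16) + 1/4)*7 = (sqrt(17) + 1/4)*7 = (1/4 + sqrt(17))*7 = 7/4 + 7*sqrt(17)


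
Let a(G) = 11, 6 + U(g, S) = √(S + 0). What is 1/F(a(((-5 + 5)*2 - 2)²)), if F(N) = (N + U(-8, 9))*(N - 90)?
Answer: -1/632 ≈ -0.0015823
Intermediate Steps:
U(g, S) = -6 + √S (U(g, S) = -6 + √(S + 0) = -6 + √S)
F(N) = (-90 + N)*(-3 + N) (F(N) = (N + (-6 + √9))*(N - 90) = (N + (-6 + 3))*(-90 + N) = (N - 3)*(-90 + N) = (-3 + N)*(-90 + N) = (-90 + N)*(-3 + N))
1/F(a(((-5 + 5)*2 - 2)²)) = 1/(270 + 11² - 93*11) = 1/(270 + 121 - 1023) = 1/(-632) = -1/632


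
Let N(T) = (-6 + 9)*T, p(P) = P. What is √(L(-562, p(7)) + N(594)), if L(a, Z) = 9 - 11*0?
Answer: 3*√199 ≈ 42.320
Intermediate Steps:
N(T) = 3*T
L(a, Z) = 9 (L(a, Z) = 9 + 0 = 9)
√(L(-562, p(7)) + N(594)) = √(9 + 3*594) = √(9 + 1782) = √1791 = 3*√199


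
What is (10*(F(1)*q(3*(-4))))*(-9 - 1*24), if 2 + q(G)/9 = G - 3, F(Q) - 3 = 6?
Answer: 454410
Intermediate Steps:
F(Q) = 9 (F(Q) = 3 + 6 = 9)
q(G) = -45 + 9*G (q(G) = -18 + 9*(G - 3) = -18 + 9*(-3 + G) = -18 + (-27 + 9*G) = -45 + 9*G)
(10*(F(1)*q(3*(-4))))*(-9 - 1*24) = (10*(9*(-45 + 9*(3*(-4)))))*(-9 - 1*24) = (10*(9*(-45 + 9*(-12))))*(-9 - 24) = (10*(9*(-45 - 108)))*(-33) = (10*(9*(-153)))*(-33) = (10*(-1377))*(-33) = -13770*(-33) = 454410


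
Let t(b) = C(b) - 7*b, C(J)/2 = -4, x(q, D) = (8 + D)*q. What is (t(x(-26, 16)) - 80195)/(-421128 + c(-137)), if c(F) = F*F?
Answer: 75835/402359 ≈ 0.18848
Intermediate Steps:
c(F) = F²
x(q, D) = q*(8 + D)
C(J) = -8 (C(J) = 2*(-4) = -8)
t(b) = -8 - 7*b
(t(x(-26, 16)) - 80195)/(-421128 + c(-137)) = ((-8 - (-182)*(8 + 16)) - 80195)/(-421128 + (-137)²) = ((-8 - (-182)*24) - 80195)/(-421128 + 18769) = ((-8 - 7*(-624)) - 80195)/(-402359) = ((-8 + 4368) - 80195)*(-1/402359) = (4360 - 80195)*(-1/402359) = -75835*(-1/402359) = 75835/402359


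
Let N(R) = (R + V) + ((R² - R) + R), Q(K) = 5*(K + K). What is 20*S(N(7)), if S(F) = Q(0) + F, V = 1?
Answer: 1140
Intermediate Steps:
Q(K) = 10*K (Q(K) = 5*(2*K) = 10*K)
N(R) = 1 + R + R² (N(R) = (R + 1) + ((R² - R) + R) = (1 + R) + R² = 1 + R + R²)
S(F) = F (S(F) = 10*0 + F = 0 + F = F)
20*S(N(7)) = 20*(1 + 7 + 7²) = 20*(1 + 7 + 49) = 20*57 = 1140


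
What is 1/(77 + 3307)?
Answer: 1/3384 ≈ 0.00029551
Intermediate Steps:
1/(77 + 3307) = 1/3384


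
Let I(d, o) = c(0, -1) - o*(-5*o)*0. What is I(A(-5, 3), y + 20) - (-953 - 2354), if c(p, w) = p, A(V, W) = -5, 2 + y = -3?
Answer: 3307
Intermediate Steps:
y = -5 (y = -2 - 3 = -5)
I(d, o) = 0 (I(d, o) = 0 - o*(-5*o)*0 = 0 - (-5*o²)*0 = 0 - 1*0 = 0 + 0 = 0)
I(A(-5, 3), y + 20) - (-953 - 2354) = 0 - (-953 - 2354) = 0 - 1*(-3307) = 0 + 3307 = 3307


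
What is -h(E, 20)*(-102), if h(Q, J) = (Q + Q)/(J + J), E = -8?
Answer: -204/5 ≈ -40.800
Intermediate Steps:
h(Q, J) = Q/J (h(Q, J) = (2*Q)/((2*J)) = (2*Q)*(1/(2*J)) = Q/J)
-h(E, 20)*(-102) = -(-8/20)*(-102) = -(-8*1/20)*(-102) = -(-2)*(-102)/5 = -1*204/5 = -204/5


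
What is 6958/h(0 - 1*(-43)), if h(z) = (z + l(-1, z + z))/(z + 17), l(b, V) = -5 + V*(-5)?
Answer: -1065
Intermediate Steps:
l(b, V) = -5 - 5*V
h(z) = (-5 - 9*z)/(17 + z) (h(z) = (z + (-5 - 5*(z + z)))/(z + 17) = (z + (-5 - 10*z))/(17 + z) = (-5 - 9*z)/(17 + z))
6958/h(0 - 1*(-43)) = 6958/(((-5 - 9*(0 - 1*(-43)))/(17 + (0 - 1*(-43))))) = 6958/(((-5 - 9*(0 + 43))/(17 + (0 + 43)))) = 6958/(((-5 - 9*43)/(17 + 43))) = 6958/(((-5 - 387)/60)) = 6958/(((1/60)*(-392))) = 6958/(-98/15) = 6958*(-15/98) = -1065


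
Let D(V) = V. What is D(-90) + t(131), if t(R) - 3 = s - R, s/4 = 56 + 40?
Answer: 166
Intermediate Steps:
s = 384 (s = 4*(56 + 40) = 4*96 = 384)
t(R) = 387 - R (t(R) = 3 + (384 - R) = 387 - R)
D(-90) + t(131) = -90 + (387 - 1*131) = -90 + (387 - 131) = -90 + 256 = 166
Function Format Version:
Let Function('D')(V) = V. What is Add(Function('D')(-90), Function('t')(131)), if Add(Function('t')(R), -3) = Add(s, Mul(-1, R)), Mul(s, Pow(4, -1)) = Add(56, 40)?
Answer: 166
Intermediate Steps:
s = 384 (s = Mul(4, Add(56, 40)) = Mul(4, 96) = 384)
Function('t')(R) = Add(387, Mul(-1, R)) (Function('t')(R) = Add(3, Add(384, Mul(-1, R))) = Add(387, Mul(-1, R)))
Add(Function('D')(-90), Function('t')(131)) = Add(-90, Add(387, Mul(-1, 131))) = Add(-90, Add(387, -131)) = Add(-90, 256) = 166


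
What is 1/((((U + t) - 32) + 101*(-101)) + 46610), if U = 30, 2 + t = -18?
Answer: 1/36387 ≈ 2.7482e-5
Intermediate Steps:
t = -20 (t = -2 - 18 = -20)
1/((((U + t) - 32) + 101*(-101)) + 46610) = 1/((((30 - 20) - 32) + 101*(-101)) + 46610) = 1/(((10 - 32) - 10201) + 46610) = 1/((-22 - 10201) + 46610) = 1/(-10223 + 46610) = 1/36387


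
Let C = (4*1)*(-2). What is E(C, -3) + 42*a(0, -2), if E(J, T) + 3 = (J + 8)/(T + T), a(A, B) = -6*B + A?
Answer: 501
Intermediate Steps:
a(A, B) = A - 6*B
C = -8 (C = 4*(-2) = -8)
E(J, T) = -3 + (8 + J)/(2*T) (E(J, T) = -3 + (J + 8)/(T + T) = -3 + (8 + J)/((2*T)) = -3 + (8 + J)*(1/(2*T)) = -3 + (8 + J)/(2*T))
E(C, -3) + 42*a(0, -2) = (½)*(8 - 8 - 6*(-3))/(-3) + 42*(0 - 6*(-2)) = (½)*(-⅓)*(8 - 8 + 18) + 42*(0 + 12) = (½)*(-⅓)*18 + 42*12 = -3 + 504 = 501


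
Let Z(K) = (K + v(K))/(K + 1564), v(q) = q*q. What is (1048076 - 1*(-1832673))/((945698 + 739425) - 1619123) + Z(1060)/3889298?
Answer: 459368904097907/10524440388000 ≈ 43.648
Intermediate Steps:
v(q) = q²
Z(K) = (K + K²)/(1564 + K) (Z(K) = (K + K²)/(K + 1564) = (K + K²)/(1564 + K))
(1048076 - 1*(-1832673))/((945698 + 739425) - 1619123) + Z(1060)/3889298 = (1048076 - 1*(-1832673))/((945698 + 739425) - 1619123) + (1060*(1 + 1060)/(1564 + 1060))/3889298 = (1048076 + 1832673)/(1685123 - 1619123) + (1060*1061/2624)*(1/3889298) = 2880749/66000 + (1060*(1/2624)*1061)*(1/3889298) = 2880749*(1/66000) + (281165/656)*(1/3889298) = 2880749/66000 + 281165/2551379488 = 459368904097907/10524440388000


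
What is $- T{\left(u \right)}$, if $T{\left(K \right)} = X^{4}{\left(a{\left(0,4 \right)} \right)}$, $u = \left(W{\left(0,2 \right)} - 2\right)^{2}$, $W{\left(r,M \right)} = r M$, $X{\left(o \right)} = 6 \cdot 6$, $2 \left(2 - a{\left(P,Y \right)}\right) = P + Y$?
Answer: $-1679616$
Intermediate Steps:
$a{\left(P,Y \right)} = 2 - \frac{P}{2} - \frac{Y}{2}$ ($a{\left(P,Y \right)} = 2 - \frac{P + Y}{2} = 2 - \left(\frac{P}{2} + \frac{Y}{2}\right) = 2 - \frac{P}{2} - \frac{Y}{2}$)
$X{\left(o \right)} = 36$
$W{\left(r,M \right)} = M r$
$u = 4$ ($u = \left(2 \cdot 0 - 2\right)^{2} = \left(0 - 2\right)^{2} = \left(-2\right)^{2} = 4$)
$T{\left(K \right)} = 1679616$ ($T{\left(K \right)} = 36^{4} = 1679616$)
$- T{\left(u \right)} = \left(-1\right) 1679616 = -1679616$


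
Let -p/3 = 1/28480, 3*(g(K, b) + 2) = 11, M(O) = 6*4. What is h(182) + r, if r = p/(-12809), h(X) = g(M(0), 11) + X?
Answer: 201004976329/1094400960 ≈ 183.67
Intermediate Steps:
M(O) = 24
g(K, b) = 5/3 (g(K, b) = -2 + (1/3)*11 = -2 + 11/3 = 5/3)
h(X) = 5/3 + X
p = -3/28480 ≈ -0.00010534
r = 3/364800320 (r = -3/28480/(-12809) = -3/28480*(-1/12809) = 3/364800320 ≈ 8.2237e-9)
h(182) + r = (5/3 + 182) + 3/364800320 = 551/3 + 3/364800320 = 201004976329/1094400960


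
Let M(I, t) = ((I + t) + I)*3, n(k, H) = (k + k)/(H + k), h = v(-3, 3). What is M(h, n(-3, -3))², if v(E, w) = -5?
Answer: 729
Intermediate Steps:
h = -5
n(k, H) = 2*k/(H + k) (n(k, H) = (2*k)/(H + k) = 2*k/(H + k))
M(I, t) = 3*t + 6*I (M(I, t) = (t + 2*I)*3 = 3*t + 6*I)
M(h, n(-3, -3))² = (3*(2*(-3)/(-3 - 3)) + 6*(-5))² = (3*(2*(-3)/(-6)) - 30)² = (3*(2*(-3)*(-⅙)) - 30)² = (3*1 - 30)² = (3 - 30)² = (-27)² = 729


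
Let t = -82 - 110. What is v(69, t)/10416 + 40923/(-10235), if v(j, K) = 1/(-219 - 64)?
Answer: -120629883179/30169996080 ≈ -3.9983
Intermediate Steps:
t = -192
v(j, K) = -1/283 (v(j, K) = 1/(-283) = -1/283)
v(69, t)/10416 + 40923/(-10235) = -1/283/10416 + 40923/(-10235) = -1/283*1/10416 + 40923*(-1/10235) = -1/2947728 - 40923/10235 = -120629883179/30169996080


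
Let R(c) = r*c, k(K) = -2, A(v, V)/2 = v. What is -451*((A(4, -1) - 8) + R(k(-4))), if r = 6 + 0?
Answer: 5412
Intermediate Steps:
A(v, V) = 2*v
r = 6
R(c) = 6*c
-451*((A(4, -1) - 8) + R(k(-4))) = -451*((2*4 - 8) + 6*(-2)) = -451*((8 - 8) - 12) = -451*(0 - 12) = -451*(-12) = 5412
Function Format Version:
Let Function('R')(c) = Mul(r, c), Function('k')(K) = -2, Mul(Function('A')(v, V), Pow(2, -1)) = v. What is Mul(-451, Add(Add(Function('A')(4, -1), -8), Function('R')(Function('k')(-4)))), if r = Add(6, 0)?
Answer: 5412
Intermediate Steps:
Function('A')(v, V) = Mul(2, v)
r = 6
Function('R')(c) = Mul(6, c)
Mul(-451, Add(Add(Function('A')(4, -1), -8), Function('R')(Function('k')(-4)))) = Mul(-451, Add(Add(Mul(2, 4), -8), Mul(6, -2))) = Mul(-451, Add(Add(8, -8), -12)) = Mul(-451, Add(0, -12)) = Mul(-451, -12) = 5412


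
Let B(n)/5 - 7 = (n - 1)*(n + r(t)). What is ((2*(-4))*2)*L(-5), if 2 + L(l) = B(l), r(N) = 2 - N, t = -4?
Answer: -48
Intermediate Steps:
B(n) = 35 + 5*(-1 + n)*(6 + n) (B(n) = 35 + 5*((n - 1)*(n + (2 - 1*(-4)))) = 35 + 5*((-1 + n)*(n + (2 + 4))) = 35 + 5*((-1 + n)*(n + 6)) = 35 + 5*((-1 + n)*(6 + n)) = 35 + 5*(-1 + n)*(6 + n))
L(l) = 3 + 5*l² + 25*l (L(l) = -2 + (5 + 5*l² + 25*l) = 3 + 5*l² + 25*l)
((2*(-4))*2)*L(-5) = ((2*(-4))*2)*(3 + 5*(-5)² + 25*(-5)) = (-8*2)*(3 + 5*25 - 125) = -16*(3 + 125 - 125) = -16*3 = -48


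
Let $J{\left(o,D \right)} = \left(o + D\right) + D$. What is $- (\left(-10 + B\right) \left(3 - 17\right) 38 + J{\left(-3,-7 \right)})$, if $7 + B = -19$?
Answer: $-19135$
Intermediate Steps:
$B = -26$ ($B = -7 - 19 = -26$)
$J{\left(o,D \right)} = o + 2 D$ ($J{\left(o,D \right)} = \left(D + o\right) + D = o + 2 D$)
$- (\left(-10 + B\right) \left(3 - 17\right) 38 + J{\left(-3,-7 \right)}) = - (\left(-10 - 26\right) \left(3 - 17\right) 38 + \left(-3 + 2 \left(-7\right)\right)) = - (\left(-36\right) \left(-14\right) 38 - 17) = - (504 \cdot 38 - 17) = - (19152 - 17) = \left(-1\right) 19135 = -19135$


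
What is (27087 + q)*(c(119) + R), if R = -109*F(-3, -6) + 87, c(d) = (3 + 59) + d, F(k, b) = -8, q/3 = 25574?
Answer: 118342260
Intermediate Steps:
q = 76722 (q = 3*25574 = 76722)
c(d) = 62 + d
R = 959 (R = -109*(-8) + 87 = 872 + 87 = 959)
(27087 + q)*(c(119) + R) = (27087 + 76722)*((62 + 119) + 959) = 103809*(181 + 959) = 103809*1140 = 118342260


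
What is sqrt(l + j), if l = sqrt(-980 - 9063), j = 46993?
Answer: sqrt(46993 + 11*I*sqrt(83)) ≈ 216.78 + 0.231*I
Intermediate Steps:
l = 11*I*sqrt(83) (l = sqrt(-10043) = 11*I*sqrt(83) ≈ 100.21*I)
sqrt(l + j) = sqrt(11*I*sqrt(83) + 46993) = sqrt(46993 + 11*I*sqrt(83))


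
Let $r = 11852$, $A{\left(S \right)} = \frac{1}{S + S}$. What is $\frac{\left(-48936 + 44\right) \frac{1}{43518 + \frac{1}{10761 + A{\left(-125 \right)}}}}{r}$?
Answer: $- \frac{32882913527}{346891021215416} \approx -9.4793 \cdot 10^{-5}$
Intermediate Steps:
$A{\left(S \right)} = \frac{1}{2 S}$
$\frac{\left(-48936 + 44\right) \frac{1}{43518 + \frac{1}{10761 + A{\left(-125 \right)}}}}{r} = \frac{\left(-48936 + 44\right) \frac{1}{43518 + \frac{1}{10761 + \frac{1}{2 \left(-125\right)}}}}{11852} = - \frac{48892}{43518 + \frac{1}{10761 + \frac{1}{2} \left(- \frac{1}{125}\right)}} \frac{1}{11852} = - \frac{48892}{43518 + \frac{1}{10761 - \frac{1}{250}}} \cdot \frac{1}{11852} = - \frac{48892}{43518 + \frac{1}{\frac{2690249}{250}}} \cdot \frac{1}{11852} = - \frac{48892}{43518 + \frac{250}{2690249}} \cdot \frac{1}{11852} = - \frac{48892}{\frac{117074256232}{2690249}} \cdot \frac{1}{11852} = \left(-48892\right) \frac{2690249}{117074256232} \cdot \frac{1}{11852} = \left(- \frac{32882913527}{29268564058}\right) \frac{1}{11852} = - \frac{32882913527}{346891021215416}$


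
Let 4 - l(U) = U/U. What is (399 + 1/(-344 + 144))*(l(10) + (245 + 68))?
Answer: 6304121/50 ≈ 1.2608e+5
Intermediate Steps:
l(U) = 3 (l(U) = 4 - U/U = 4 - 1*1 = 4 - 1 = 3)
(399 + 1/(-344 + 144))*(l(10) + (245 + 68)) = (399 + 1/(-344 + 144))*(3 + (245 + 68)) = (399 + 1/(-200))*(3 + 313) = (399 - 1/200)*316 = (79799/200)*316 = 6304121/50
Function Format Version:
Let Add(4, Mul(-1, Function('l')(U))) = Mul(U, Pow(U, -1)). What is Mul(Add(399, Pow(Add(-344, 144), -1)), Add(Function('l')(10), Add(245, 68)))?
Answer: Rational(6304121, 50) ≈ 1.2608e+5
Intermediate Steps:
Function('l')(U) = 3 (Function('l')(U) = Add(4, Mul(-1, Mul(U, Pow(U, -1)))) = Add(4, Mul(-1, 1)) = Add(4, -1) = 3)
Mul(Add(399, Pow(Add(-344, 144), -1)), Add(Function('l')(10), Add(245, 68))) = Mul(Add(399, Pow(Add(-344, 144), -1)), Add(3, Add(245, 68))) = Mul(Add(399, Pow(-200, -1)), Add(3, 313)) = Mul(Add(399, Rational(-1, 200)), 316) = Mul(Rational(79799, 200), 316) = Rational(6304121, 50)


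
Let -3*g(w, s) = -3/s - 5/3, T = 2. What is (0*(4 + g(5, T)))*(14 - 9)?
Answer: 0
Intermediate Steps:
g(w, s) = 5/9 + 1/s (g(w, s) = -(-3/s - 5/3)/3 = -(-5/3 - 3/s)/3 = 5/9 + 1/s)
(0*(4 + g(5, T)))*(14 - 9) = (0*(4 + (5/9 + 1/2)))*(14 - 9) = (0*(4 + (5/9 + ½)))*5 = (0*(4 + 19/18))*5 = (0*(91/18))*5 = 0*5 = 0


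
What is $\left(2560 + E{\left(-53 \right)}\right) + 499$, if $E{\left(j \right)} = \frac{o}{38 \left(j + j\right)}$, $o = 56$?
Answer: $\frac{3080399}{1007} \approx 3059.0$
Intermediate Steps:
$E{\left(j \right)} = \frac{14}{19 j}$ ($E{\left(j \right)} = \frac{56}{38 \left(j + j\right)} = \frac{56}{38 \cdot 2 j} = \frac{56}{76 j} = 56 \frac{1}{76 j} = \frac{14}{19 j}$)
$\left(2560 + E{\left(-53 \right)}\right) + 499 = \left(2560 + \frac{14}{19 \left(-53\right)}\right) + 499 = \left(2560 + \frac{14}{19} \left(- \frac{1}{53}\right)\right) + 499 = \left(2560 - \frac{14}{1007}\right) + 499 = \frac{2577906}{1007} + 499 = \frac{3080399}{1007}$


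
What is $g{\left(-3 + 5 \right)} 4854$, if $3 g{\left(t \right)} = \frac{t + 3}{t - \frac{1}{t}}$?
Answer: $\frac{16180}{3} \approx 5393.3$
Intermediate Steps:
$g{\left(t \right)} = \frac{3 + t}{3 \left(t - \frac{1}{t}\right)}$ ($g{\left(t \right)} = \frac{\left(t + 3\right) \frac{1}{t - \frac{1}{t}}}{3} = \frac{\left(3 + t\right) \frac{1}{t - \frac{1}{t}}}{3} = \frac{\frac{1}{t - \frac{1}{t}} \left(3 + t\right)}{3} = \frac{3 + t}{3 \left(t - \frac{1}{t}\right)}$)
$g{\left(-3 + 5 \right)} 4854 = \frac{\left(-3 + 5\right) \left(3 + \left(-3 + 5\right)\right)}{3 \left(-1 + \left(-3 + 5\right)^{2}\right)} 4854 = \frac{1}{3} \cdot 2 \frac{1}{-1 + 2^{2}} \left(3 + 2\right) 4854 = \frac{1}{3} \cdot 2 \frac{1}{-1 + 4} \cdot 5 \cdot 4854 = \frac{1}{3} \cdot 2 \cdot \frac{1}{3} \cdot 5 \cdot 4854 = \frac{10}{9} \cdot 4854 = \frac{16180}{3}$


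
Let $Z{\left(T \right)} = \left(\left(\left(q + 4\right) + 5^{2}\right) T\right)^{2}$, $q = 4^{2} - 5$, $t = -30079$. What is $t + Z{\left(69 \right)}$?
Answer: $7587521$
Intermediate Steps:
$q = 11$ ($q = 16 - 5 = 11$)
$Z{\left(T \right)} = 1600 T^{2}$ ($Z{\left(T \right)} = \left(\left(\left(11 + 4\right) + 5^{2}\right) T\right)^{2} = \left(\left(15 + 25\right) T\right)^{2} = \left(40 T\right)^{2} = 1600 T^{2}$)
$t + Z{\left(69 \right)} = -30079 + 1600 \cdot 69^{2} = -30079 + 1600 \cdot 4761 = -30079 + 7617600 = 7587521$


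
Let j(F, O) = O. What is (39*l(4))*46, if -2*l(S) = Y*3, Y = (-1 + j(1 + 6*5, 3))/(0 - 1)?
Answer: 5382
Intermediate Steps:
Y = -2 (Y = (-1 + 3)/(0 - 1) = 2/(-1) = 2*(-1) = -2)
l(S) = 3 (l(S) = -(-1)*3 = -½*(-6) = 3)
(39*l(4))*46 = (39*3)*46 = 117*46 = 5382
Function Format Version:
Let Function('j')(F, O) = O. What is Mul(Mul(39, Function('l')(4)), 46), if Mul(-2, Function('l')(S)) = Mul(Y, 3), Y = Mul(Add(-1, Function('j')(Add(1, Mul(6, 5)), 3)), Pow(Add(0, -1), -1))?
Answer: 5382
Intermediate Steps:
Y = -2 (Y = Mul(Add(-1, 3), Pow(Add(0, -1), -1)) = Mul(2, Pow(-1, -1)) = Mul(2, -1) = -2)
Function('l')(S) = 3 (Function('l')(S) = Mul(Rational(-1, 2), Mul(-2, 3)) = Mul(Rational(-1, 2), -6) = 3)
Mul(Mul(39, Function('l')(4)), 46) = Mul(Mul(39, 3), 46) = Mul(117, 46) = 5382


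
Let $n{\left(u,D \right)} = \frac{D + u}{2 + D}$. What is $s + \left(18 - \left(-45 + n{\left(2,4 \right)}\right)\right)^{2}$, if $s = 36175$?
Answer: $40019$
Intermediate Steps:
$n{\left(u,D \right)} = \frac{D + u}{2 + D}$
$s + \left(18 - \left(-45 + n{\left(2,4 \right)}\right)\right)^{2} = 36175 + \left(18 + \left(45 - \frac{4 + 2}{2 + 4}\right)\right)^{2} = 36175 + \left(18 + \left(45 - \frac{1}{6} \cdot 6\right)\right)^{2} = 36175 + \left(18 + \left(45 - 1\right)\right)^{2} = 36175 + \left(18 + 44\right)^{2} = 36175 + 62^{2} = 36175 + 3844 = 40019$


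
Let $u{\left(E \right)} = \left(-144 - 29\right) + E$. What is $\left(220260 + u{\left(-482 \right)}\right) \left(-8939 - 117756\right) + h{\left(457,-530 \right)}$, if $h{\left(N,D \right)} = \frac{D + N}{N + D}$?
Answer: $-27822855474$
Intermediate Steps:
$u{\left(E \right)} = -173 + E$
$h{\left(N,D \right)} = 1$ ($h{\left(N,D \right)} = \frac{D + N}{D + N} = 1$)
$\left(220260 + u{\left(-482 \right)}\right) \left(-8939 - 117756\right) + h{\left(457,-530 \right)} = \left(220260 - 655\right) \left(-8939 - 117756\right) + 1 = \left(220260 - 655\right) \left(-126695\right) + 1 = 219605 \left(-126695\right) + 1 = -27822855475 + 1 = -27822855474$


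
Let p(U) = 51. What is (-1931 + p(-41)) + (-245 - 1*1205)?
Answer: -3330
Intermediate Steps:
(-1931 + p(-41)) + (-245 - 1*1205) = (-1931 + 51) + (-245 - 1*1205) = -1880 + (-245 - 1205) = -1880 - 1450 = -3330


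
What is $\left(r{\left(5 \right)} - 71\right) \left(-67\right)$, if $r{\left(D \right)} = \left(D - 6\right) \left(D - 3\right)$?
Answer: $4891$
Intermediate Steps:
$r{\left(D \right)} = \left(-6 + D\right) \left(-3 + D\right)$
$\left(r{\left(5 \right)} - 71\right) \left(-67\right) = \left(\left(18 + 5^{2} - 45\right) - 71\right) \left(-67\right) = \left(\left(18 + 25 - 45\right) - 71\right) \left(-67\right) = \left(-2 - 71\right) \left(-67\right) = \left(-73\right) \left(-67\right) = 4891$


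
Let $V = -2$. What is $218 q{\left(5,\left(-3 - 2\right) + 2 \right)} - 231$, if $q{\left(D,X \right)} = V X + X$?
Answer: $423$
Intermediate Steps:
$q{\left(D,X \right)} = - X$ ($q{\left(D,X \right)} = - 2 X + X = - X$)
$218 q{\left(5,\left(-3 - 2\right) + 2 \right)} - 231 = 218 \left(- (\left(-3 - 2\right) + 2)\right) - 231 = 218 \left(- (-5 + 2)\right) - 231 = 218 \left(\left(-1\right) \left(-3\right)\right) - 231 = 218 \cdot 3 - 231 = 654 - 231 = 423$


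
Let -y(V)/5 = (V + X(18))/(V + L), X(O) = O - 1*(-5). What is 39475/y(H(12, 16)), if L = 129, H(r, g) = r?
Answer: -222639/7 ≈ -31806.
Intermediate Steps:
X(O) = 5 + O (X(O) = O + 5 = 5 + O)
y(V) = -5*(23 + V)/(129 + V) (y(V) = -5*(V + (5 + 18))/(V + 129) = -5*(V + 23)/(129 + V) = -5*(23 + V)/(129 + V))
39475/y(H(12, 16)) = 39475/((5*(-23 - 1*12)/(129 + 12))) = 39475/((5*(-23 - 12)/141)) = 39475/((5*(1/141)*(-35))) = 39475/(-175/141) = 39475*(-141/175) = -222639/7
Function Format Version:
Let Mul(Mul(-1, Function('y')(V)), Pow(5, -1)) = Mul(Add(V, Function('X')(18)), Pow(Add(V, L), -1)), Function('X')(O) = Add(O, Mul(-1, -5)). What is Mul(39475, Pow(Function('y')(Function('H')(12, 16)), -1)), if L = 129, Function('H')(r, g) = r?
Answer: Rational(-222639, 7) ≈ -31806.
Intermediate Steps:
Function('X')(O) = Add(5, O) (Function('X')(O) = Add(O, 5) = Add(5, O))
Function('y')(V) = Mul(-5, Pow(Add(129, V), -1), Add(23, V)) (Function('y')(V) = Mul(-5, Mul(Add(V, Add(5, 18)), Pow(Add(V, 129), -1))) = Mul(-5, Mul(Add(V, 23), Pow(Add(129, V), -1))) = Mul(-5, Mul(Add(23, V), Pow(Add(129, V), -1))) = Mul(-5, Mul(Pow(Add(129, V), -1), Add(23, V))) = Mul(-5, Pow(Add(129, V), -1), Add(23, V)))
Mul(39475, Pow(Function('y')(Function('H')(12, 16)), -1)) = Mul(39475, Pow(Mul(5, Pow(Add(129, 12), -1), Add(-23, Mul(-1, 12))), -1)) = Mul(39475, Pow(Mul(5, Pow(141, -1), Add(-23, -12)), -1)) = Mul(39475, Pow(Mul(5, Rational(1, 141), -35), -1)) = Mul(39475, Pow(Rational(-175, 141), -1)) = Mul(39475, Rational(-141, 175)) = Rational(-222639, 7)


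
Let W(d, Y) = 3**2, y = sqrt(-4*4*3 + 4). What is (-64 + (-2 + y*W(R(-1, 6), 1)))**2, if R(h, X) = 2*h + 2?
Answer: 792 - 2376*I*sqrt(11) ≈ 792.0 - 7880.3*I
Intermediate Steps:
R(h, X) = 2 + 2*h
y = 2*I*sqrt(11) (y = sqrt(-16*3 + 4) = sqrt(-48 + 4) = sqrt(-44) = 2*I*sqrt(11) ≈ 6.6332*I)
W(d, Y) = 9
(-64 + (-2 + y*W(R(-1, 6), 1)))**2 = (-64 + (-2 + (2*I*sqrt(11))*9))**2 = (-64 + (-2 + 18*I*sqrt(11)))**2 = (-66 + 18*I*sqrt(11))**2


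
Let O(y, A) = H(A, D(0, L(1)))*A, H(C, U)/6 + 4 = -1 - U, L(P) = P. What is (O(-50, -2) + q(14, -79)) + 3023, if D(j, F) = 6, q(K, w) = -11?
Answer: 3144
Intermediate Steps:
H(C, U) = -30 - 6*U (H(C, U) = -24 + 6*(-1 - U) = -24 + (-6 - 6*U) = -30 - 6*U)
O(y, A) = -66*A (O(y, A) = (-30 - 6*6)*A = (-30 - 36)*A = -66*A)
(O(-50, -2) + q(14, -79)) + 3023 = (-66*(-2) - 11) + 3023 = (132 - 11) + 3023 = 121 + 3023 = 3144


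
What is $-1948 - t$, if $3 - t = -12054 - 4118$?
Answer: $-18123$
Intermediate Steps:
$t = 16175$ ($t = 3 - \left(-12054 - 4118\right) = 3 - -16172 = 3 + 16172 = 16175$)
$-1948 - t = -1948 - 16175 = -18123$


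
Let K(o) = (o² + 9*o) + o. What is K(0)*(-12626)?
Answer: 0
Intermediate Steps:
K(o) = o² + 10*o
K(0)*(-12626) = (0*(10 + 0))*(-12626) = (0*10)*(-12626) = 0*(-12626) = 0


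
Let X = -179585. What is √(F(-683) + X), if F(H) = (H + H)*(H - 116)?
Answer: √911849 ≈ 954.91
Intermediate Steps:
F(H) = 2*H*(-116 + H) (F(H) = (2*H)*(-116 + H) = 2*H*(-116 + H))
√(F(-683) + X) = √(2*(-683)*(-116 - 683) - 179585) = √(2*(-683)*(-799) - 179585) = √(1091434 - 179585) = √911849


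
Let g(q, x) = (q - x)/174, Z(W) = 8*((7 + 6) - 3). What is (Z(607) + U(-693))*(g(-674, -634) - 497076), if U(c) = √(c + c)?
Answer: -3459650560/87 - 43245632*I*√154/29 ≈ -3.9766e+7 - 1.8506e+7*I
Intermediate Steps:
Z(W) = 80 (Z(W) = 8*(13 - 3) = 8*10 = 80)
U(c) = √2*√c (U(c) = √(2*c) = √2*√c)
g(q, x) = -x/174 + q/174 (g(q, x) = (q - x)*(1/174) = -x/174 + q/174)
(Z(607) + U(-693))*(g(-674, -634) - 497076) = (80 + √2*√(-693))*((-1/174*(-634) + (1/174)*(-674)) - 497076) = (80 + √2*(3*I*√77))*((317/87 - 337/87) - 497076) = (80 + 3*I*√154)*(-20/87 - 497076) = (80 + 3*I*√154)*(-43245632/87) = -3459650560/87 - 43245632*I*√154/29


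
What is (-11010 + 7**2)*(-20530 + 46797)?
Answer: -287912587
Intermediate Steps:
(-11010 + 7**2)*(-20530 + 46797) = (-11010 + 49)*26267 = -10961*26267 = -287912587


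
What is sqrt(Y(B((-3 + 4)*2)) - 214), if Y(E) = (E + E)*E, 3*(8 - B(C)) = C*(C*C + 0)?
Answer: I*sqrt(1414)/3 ≈ 12.534*I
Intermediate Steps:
B(C) = 8 - C**3/3 (B(C) = 8 - C*(C*C + 0)/3 = 8 - C*(C**2 + 0)/3 = 8 - C*C**2/3 = 8 - C**3/3)
Y(E) = 2*E**2 (Y(E) = (2*E)*E = 2*E**2)
sqrt(Y(B((-3 + 4)*2)) - 214) = sqrt(2*(8 - 8*(-3 + 4)**3/3)**2 - 214) = sqrt(2*(8 - (1*2)**3/3)**2 - 214) = sqrt(2*(8 - 1/3*2**3)**2 - 214) = sqrt(2*(8 - 1/3*8)**2 - 214) = sqrt(2*(8 - 8/3)**2 - 214) = sqrt(2*(16/3)**2 - 214) = sqrt(2*(256/9) - 214) = sqrt(512/9 - 214) = sqrt(-1414/9) = I*sqrt(1414)/3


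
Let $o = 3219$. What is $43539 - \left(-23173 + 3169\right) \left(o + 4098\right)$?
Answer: $146412807$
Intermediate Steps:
$43539 - \left(-23173 + 3169\right) \left(o + 4098\right) = 43539 - \left(-23173 + 3169\right) \left(3219 + 4098\right) = 43539 - \left(-20004\right) 7317 = 43539 - -146369268 = 43539 + 146369268 = 146412807$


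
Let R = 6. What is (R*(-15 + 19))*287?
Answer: 6888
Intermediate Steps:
(R*(-15 + 19))*287 = (6*(-15 + 19))*287 = (6*4)*287 = 24*287 = 6888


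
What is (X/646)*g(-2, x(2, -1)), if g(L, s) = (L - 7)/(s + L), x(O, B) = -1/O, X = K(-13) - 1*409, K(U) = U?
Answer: -3798/1615 ≈ -2.3517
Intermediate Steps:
X = -422 (X = -13 - 1*409 = -13 - 409 = -422)
g(L, s) = (-7 + L)/(L + s)
(X/646)*g(-2, x(2, -1)) = (-422/646)*((-7 - 2)/(-2 - 1/2)) = (-422*1/646)*(-9/(-2 - 1*½)) = -211*(-9)/(323*(-2 - ½)) = -211*(-9)/(323*(-5/2)) = -(-422)*(-9)/1615 = -211/323*18/5 = -3798/1615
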